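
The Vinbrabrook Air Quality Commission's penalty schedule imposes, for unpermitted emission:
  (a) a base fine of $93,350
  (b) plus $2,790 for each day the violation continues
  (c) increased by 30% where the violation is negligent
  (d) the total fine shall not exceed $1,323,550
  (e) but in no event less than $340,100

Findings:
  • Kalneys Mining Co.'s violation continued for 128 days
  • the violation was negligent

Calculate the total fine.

$585,611

Per-day component: 128 × $2,790 = $357,120
Base plus per-day: $93,350 + $357,120 = $450,470
Enhancement: 30% of $450,470 = $135,141
Enhanced fine: $450,470 + $135,141 = $585,611
Cap at $1,323,550: $585,611 is within the cap, no reduction.
Minimum $340,100: $585,611 meets the minimum, no increase.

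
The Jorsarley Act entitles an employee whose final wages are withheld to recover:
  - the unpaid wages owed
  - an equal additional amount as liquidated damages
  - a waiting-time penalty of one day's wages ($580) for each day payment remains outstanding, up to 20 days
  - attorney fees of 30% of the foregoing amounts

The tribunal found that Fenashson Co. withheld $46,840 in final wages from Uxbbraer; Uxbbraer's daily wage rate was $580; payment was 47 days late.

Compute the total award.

$136,864

Liquidated damages (equal amount): $46,840
Penalty days: min(47, 20) = 20
Waiting-time penalty: 20 × $580 = $11,600
Subtotal: $46,840 + $46,840 + $11,600 = $105,280
Attorney fees: 30% of $105,280 = $31,584
Total award: $105,280 + $31,584 = $136,864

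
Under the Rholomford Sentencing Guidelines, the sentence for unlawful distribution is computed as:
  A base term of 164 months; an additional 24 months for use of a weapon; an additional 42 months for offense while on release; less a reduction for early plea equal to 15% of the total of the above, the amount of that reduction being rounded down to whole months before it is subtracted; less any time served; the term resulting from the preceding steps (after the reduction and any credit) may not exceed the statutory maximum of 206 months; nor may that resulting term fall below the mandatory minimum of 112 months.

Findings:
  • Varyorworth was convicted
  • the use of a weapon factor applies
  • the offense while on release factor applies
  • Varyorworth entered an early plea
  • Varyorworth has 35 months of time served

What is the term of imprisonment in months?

Use of a weapon enhancement: +24 months
Offense while on release enhancement: +42 months
Adjusted term: 164 months + 24 months + 42 months = 230 months
Early plea reduction: 15% of 230 months = 34 months (rounded down)
After reduction: 230 − 34 = 196 months
Less time served: 196 months − 35 months = 161 months
Cap at 206 months: 161 months is within the cap, no reduction.
Minimum 112 months: 161 months meets the minimum, no increase.

161 months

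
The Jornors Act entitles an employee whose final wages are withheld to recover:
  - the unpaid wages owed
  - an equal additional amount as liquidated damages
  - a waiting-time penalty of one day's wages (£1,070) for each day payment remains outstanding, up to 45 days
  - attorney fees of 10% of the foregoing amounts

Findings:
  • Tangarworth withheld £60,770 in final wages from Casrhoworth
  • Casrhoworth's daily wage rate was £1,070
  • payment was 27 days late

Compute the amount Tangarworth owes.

Liquidated damages (equal amount): £60,770
Penalty days: min(27, 45) = 27
Waiting-time penalty: 27 × £1,070 = £28,890
Subtotal: £60,770 + £60,770 + £28,890 = £150,430
Attorney fees: 10% of £150,430 = £15,043
Total award: £150,430 + £15,043 = £165,473

£165,473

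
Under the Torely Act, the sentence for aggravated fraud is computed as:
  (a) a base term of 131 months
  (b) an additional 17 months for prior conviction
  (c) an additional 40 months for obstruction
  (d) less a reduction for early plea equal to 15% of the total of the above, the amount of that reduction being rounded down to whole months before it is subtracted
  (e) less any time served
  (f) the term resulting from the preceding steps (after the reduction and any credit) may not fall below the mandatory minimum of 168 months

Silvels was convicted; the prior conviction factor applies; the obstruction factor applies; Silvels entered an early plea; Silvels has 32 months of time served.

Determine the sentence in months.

168 months

Prior conviction enhancement: +17 months
Obstruction enhancement: +40 months
Adjusted term: 131 months + 17 months + 40 months = 188 months
Early plea reduction: 15% of 188 months = 28 months (rounded down)
After reduction: 188 − 28 = 160 months
Less time served: 160 months − 32 months = 128 months
Minimum 168 months: 128 months is below the minimum → 168 months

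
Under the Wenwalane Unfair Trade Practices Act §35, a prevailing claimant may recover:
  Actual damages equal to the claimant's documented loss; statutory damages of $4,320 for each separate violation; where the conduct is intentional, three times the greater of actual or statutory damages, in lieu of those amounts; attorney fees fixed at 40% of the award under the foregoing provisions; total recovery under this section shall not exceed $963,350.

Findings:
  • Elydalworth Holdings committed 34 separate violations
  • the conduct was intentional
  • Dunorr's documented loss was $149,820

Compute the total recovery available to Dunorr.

Total recovery: $629,244

Statutory damages: 34 × $4,320 = $146,880
Greater of actual damages ($149,820) or statutory damages ($146,880): $149,820
Trebled: 3 × $149,820 = $449,460
Attorney fees: 40% of $449,460 = $179,784
Total before cap: $449,460 + $179,784 = $629,244
Cap at $963,350: $629,244 is within the cap, no reduction.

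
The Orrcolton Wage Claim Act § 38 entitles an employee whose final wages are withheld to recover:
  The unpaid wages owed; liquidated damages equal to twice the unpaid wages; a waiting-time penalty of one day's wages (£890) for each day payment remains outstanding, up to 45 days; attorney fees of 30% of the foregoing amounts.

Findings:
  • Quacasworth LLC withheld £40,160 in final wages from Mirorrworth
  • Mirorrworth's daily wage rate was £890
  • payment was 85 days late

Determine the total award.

£208,689

Doubled: 2 × £40,160 = £80,320
Penalty days: min(85, 45) = 45
Waiting-time penalty: 45 × £890 = £40,050
Subtotal: £40,160 + £80,320 + £40,050 = £160,530
Attorney fees: 30% of £160,530 = £48,159
Total award: £160,530 + £48,159 = £208,689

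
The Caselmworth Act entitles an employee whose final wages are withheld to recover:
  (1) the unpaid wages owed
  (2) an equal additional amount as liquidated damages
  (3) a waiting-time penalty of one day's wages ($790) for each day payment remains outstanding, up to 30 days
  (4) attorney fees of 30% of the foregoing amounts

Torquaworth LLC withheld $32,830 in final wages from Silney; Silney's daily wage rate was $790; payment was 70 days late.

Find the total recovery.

Liquidated damages (equal amount): $32,830
Penalty days: min(70, 30) = 30
Waiting-time penalty: 30 × $790 = $23,700
Subtotal: $32,830 + $32,830 + $23,700 = $89,360
Attorney fees: 30% of $89,360 = $26,808
Total award: $89,360 + $26,808 = $116,168

$116,168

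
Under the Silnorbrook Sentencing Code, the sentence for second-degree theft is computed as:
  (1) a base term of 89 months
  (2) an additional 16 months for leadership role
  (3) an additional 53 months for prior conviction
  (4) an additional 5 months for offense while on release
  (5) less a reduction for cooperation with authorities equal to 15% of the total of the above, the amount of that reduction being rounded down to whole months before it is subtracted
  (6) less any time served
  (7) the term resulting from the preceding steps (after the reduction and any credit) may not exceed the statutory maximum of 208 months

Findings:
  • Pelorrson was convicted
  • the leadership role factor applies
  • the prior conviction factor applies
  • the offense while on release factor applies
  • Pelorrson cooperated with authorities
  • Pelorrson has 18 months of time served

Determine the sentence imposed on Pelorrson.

121 months

Leadership role enhancement: +16 months
Prior conviction enhancement: +53 months
Offense while on release enhancement: +5 months
Adjusted term: 89 months + 16 months + 53 months + 5 months = 163 months
Cooperation with authorities reduction: 15% of 163 months = 24 months (rounded down)
After reduction: 163 − 24 = 139 months
Less time served: 139 months − 18 months = 121 months
Cap at 208 months: 121 months is within the cap, no reduction.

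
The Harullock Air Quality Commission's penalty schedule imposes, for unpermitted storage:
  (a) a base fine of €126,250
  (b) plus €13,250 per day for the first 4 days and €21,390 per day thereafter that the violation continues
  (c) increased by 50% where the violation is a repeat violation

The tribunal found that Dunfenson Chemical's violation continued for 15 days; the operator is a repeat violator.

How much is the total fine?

First 4 days: 4 × €13,250 = €53,000
Remaining days: (15 − 4) × €21,390 = €235,290
Per-day component: €53,000 + €235,290 = €288,290
Base plus per-day: €126,250 + €288,290 = €414,540
Enhancement: 50% of €414,540 = €207,270
Enhanced fine: €414,540 + €207,270 = €621,810

€621,810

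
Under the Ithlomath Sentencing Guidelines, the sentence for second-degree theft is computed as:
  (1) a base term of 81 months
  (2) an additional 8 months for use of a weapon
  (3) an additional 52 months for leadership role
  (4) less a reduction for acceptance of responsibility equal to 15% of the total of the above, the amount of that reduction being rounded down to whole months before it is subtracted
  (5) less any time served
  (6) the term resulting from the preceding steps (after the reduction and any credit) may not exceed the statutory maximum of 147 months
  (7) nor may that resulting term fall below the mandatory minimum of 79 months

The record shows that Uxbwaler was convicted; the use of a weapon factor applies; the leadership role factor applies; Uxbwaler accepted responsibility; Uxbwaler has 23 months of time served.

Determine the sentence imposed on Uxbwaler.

97 months

Use of a weapon enhancement: +8 months
Leadership role enhancement: +52 months
Adjusted term: 81 months + 8 months + 52 months = 141 months
Acceptance of responsibility reduction: 15% of 141 months = 21 months (rounded down)
After reduction: 141 − 21 = 120 months
Less time served: 120 months − 23 months = 97 months
Cap at 147 months: 97 months is within the cap, no reduction.
Minimum 79 months: 97 months meets the minimum, no increase.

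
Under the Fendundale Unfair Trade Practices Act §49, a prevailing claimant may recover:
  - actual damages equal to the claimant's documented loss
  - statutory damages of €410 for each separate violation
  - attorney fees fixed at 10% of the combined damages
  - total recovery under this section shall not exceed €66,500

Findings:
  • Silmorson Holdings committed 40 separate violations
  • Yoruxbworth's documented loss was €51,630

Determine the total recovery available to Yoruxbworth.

Statutory damages: 40 × €410 = €16,400
Combined damages: €51,630 + €16,400 = €68,030
Attorney fees: 10% of €68,030 = €6,803
Total before cap: €68,030 + €6,803 = €74,833
Cap at €66,500: €74,833 exceeds the cap → €66,500

€66,500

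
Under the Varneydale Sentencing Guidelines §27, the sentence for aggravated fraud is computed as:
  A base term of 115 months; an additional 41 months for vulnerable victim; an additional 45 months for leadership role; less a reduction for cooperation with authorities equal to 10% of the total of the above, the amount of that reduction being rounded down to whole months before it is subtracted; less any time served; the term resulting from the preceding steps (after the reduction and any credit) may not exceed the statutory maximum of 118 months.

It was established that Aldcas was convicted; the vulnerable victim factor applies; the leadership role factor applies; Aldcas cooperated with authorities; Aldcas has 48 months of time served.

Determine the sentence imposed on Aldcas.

Vulnerable victim enhancement: +41 months
Leadership role enhancement: +45 months
Adjusted term: 115 months + 41 months + 45 months = 201 months
Cooperation with authorities reduction: 10% of 201 months = 20 months (rounded down)
After reduction: 201 − 20 = 181 months
Less time served: 181 months − 48 months = 133 months
Cap at 118 months: 133 months exceeds the cap → 118 months

118 months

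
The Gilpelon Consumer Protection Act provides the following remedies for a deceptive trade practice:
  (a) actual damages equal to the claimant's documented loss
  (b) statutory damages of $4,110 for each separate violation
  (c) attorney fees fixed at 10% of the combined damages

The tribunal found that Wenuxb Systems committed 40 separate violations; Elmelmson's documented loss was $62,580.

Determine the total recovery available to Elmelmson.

$249,678

Statutory damages: 40 × $4,110 = $164,400
Combined damages: $62,580 + $164,400 = $226,980
Attorney fees: 10% of $226,980 = $22,698
Total recovery: $226,980 + $22,698 = $249,678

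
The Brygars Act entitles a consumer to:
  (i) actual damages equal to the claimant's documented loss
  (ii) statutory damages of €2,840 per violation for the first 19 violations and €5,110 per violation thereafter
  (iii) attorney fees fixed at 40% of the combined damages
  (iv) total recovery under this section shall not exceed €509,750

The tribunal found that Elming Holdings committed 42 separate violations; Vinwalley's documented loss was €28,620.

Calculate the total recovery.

First 19 violations: 19 × €2,840 = €53,960
Remaining violations: (42 − 19) × €5,110 = €117,530
Statutory damages: €53,960 + €117,530 = €171,490
Combined damages: €28,620 + €171,490 = €200,110
Attorney fees: 40% of €200,110 = €80,044
Total before cap: €200,110 + €80,044 = €280,154
Cap at €509,750: €280,154 is within the cap, no reduction.

Total recovery: €280,154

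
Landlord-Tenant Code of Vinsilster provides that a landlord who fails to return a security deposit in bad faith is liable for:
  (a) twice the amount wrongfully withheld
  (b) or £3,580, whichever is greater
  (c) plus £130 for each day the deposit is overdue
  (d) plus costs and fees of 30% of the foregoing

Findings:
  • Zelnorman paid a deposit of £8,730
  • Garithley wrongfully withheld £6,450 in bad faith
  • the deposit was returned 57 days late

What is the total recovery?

£26,403

Doubled: 2 × £6,450 = £12,900
Minimum £3,580: £12,900 meets the minimum, no increase.
Late-return penalty: 57 × £130 = £7,410
Damages plus late penalty: £12,900 + £7,410 = £20,310
Costs and fees: 30% of £20,310 = £6,093
Total recovery: £20,310 + £6,093 = £26,403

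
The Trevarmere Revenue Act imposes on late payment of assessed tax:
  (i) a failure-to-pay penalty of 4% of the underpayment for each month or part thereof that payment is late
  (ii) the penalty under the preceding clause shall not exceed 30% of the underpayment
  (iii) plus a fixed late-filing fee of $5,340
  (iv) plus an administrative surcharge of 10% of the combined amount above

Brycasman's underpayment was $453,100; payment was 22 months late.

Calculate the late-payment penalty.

Accrued rate: 4% × 22 = 88%, capped at 30% → 30%
Failure-to-pay penalty: 30% of $453,100 = $135,930
Penalty before surcharge: $135,930 + $5,340 = $141,270
Administrative surcharge: 10% of $141,270 = $14,127
Total penalty: $141,270 + $14,127 = $155,397

$155,397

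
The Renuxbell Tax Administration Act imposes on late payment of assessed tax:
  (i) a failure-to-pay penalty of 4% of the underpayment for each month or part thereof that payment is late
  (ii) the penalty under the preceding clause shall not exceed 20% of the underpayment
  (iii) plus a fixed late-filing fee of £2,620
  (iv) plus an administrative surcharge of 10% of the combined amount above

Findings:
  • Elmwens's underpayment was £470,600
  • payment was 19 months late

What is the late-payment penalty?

Accrued rate: 4% × 19 = 76%, capped at 20% → 20%
Failure-to-pay penalty: 20% of £470,600 = £94,120
Penalty before surcharge: £94,120 + £2,620 = £96,740
Administrative surcharge: 10% of £96,740 = £9,674
Total penalty: £96,740 + £9,674 = £106,414

Penalty: £106,414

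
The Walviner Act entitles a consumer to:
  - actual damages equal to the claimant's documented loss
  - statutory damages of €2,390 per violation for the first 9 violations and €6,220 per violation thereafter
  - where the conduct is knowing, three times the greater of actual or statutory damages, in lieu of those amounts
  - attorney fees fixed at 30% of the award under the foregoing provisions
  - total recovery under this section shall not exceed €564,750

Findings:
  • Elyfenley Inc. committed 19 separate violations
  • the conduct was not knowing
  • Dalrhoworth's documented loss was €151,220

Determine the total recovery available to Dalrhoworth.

€305,409

First 9 violations: 9 × €2,390 = €21,510
Remaining violations: (19 − 9) × €6,220 = €62,200
Statutory damages: €21,510 + €62,200 = €83,710
Conduct not knowing: the in-lieu enhancement does not apply.
Actual plus statutory damages: €151,220 + €83,710 = €234,930
Attorney fees: 30% of €234,930 = €70,479
Total before cap: €234,930 + €70,479 = €305,409
Cap at €564,750: €305,409 is within the cap, no reduction.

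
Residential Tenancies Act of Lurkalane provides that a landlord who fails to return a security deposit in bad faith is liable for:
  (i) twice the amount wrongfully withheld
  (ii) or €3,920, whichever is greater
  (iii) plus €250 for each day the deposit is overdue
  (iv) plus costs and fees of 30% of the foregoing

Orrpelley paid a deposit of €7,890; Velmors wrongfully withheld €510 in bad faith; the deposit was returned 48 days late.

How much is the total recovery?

€20,696

Doubled: 2 × €510 = €1,020
Minimum €3,920: €1,020 is below the minimum → €3,920
Late-return penalty: 48 × €250 = €12,000
Damages plus late penalty: €3,920 + €12,000 = €15,920
Costs and fees: 30% of €15,920 = €4,776
Total recovery: €15,920 + €4,776 = €20,696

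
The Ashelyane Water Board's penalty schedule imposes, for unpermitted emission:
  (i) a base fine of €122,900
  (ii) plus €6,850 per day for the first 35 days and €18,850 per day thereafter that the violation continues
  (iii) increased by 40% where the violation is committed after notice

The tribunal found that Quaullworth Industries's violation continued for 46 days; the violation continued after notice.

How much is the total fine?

€798,000

First 35 days: 35 × €6,850 = €239,750
Remaining days: (46 − 35) × €18,850 = €207,350
Per-day component: €239,750 + €207,350 = €447,100
Base plus per-day: €122,900 + €447,100 = €570,000
Enhancement: 40% of €570,000 = €228,000
Enhanced fine: €570,000 + €228,000 = €798,000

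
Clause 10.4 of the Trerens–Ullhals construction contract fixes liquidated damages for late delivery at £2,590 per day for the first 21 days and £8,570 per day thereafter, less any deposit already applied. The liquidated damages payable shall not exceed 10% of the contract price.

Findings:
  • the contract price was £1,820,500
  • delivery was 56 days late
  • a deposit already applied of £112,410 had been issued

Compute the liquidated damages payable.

£182,050

First 21 days: 21 × £2,590 = £54,390
Remaining days: (56 − 21) × £8,570 = £299,950
Accrued per-day damages: £54,390 + £299,950 = £354,340
Less deposit already applied: £354,340 − £112,410 = £241,930
Cap: 10% of £1,820,500 = £182,050
Cap at £182,050: £241,930 exceeds the cap → £182,050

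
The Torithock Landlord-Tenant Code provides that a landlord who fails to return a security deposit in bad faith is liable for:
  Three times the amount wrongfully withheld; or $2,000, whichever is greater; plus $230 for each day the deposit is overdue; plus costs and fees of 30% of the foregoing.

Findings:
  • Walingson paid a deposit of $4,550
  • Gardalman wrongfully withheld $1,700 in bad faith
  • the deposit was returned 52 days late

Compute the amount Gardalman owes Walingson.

Trebled: 3 × $1,700 = $5,100
Minimum $2,000: $5,100 meets the minimum, no increase.
Late-return penalty: 52 × $230 = $11,960
Damages plus late penalty: $5,100 + $11,960 = $17,060
Costs and fees: 30% of $17,060 = $5,118
Total recovery: $17,060 + $5,118 = $22,178

$22,178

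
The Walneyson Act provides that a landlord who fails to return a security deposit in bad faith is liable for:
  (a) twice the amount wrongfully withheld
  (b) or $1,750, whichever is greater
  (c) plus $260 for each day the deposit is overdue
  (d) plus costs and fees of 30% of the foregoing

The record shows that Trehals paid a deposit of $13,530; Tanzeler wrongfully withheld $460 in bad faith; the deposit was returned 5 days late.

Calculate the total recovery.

$3,965

Doubled: 2 × $460 = $920
Minimum $1,750: $920 is below the minimum → $1,750
Late-return penalty: 5 × $260 = $1,300
Damages plus late penalty: $1,750 + $1,300 = $3,050
Costs and fees: 30% of $3,050 = $915
Total recovery: $3,050 + $915 = $3,965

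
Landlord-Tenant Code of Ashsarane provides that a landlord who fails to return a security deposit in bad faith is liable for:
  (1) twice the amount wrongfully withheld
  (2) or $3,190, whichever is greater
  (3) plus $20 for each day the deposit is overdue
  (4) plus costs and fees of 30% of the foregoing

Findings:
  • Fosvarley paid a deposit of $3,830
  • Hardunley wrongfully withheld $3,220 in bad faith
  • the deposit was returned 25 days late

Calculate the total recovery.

$9,022

Doubled: 2 × $3,220 = $6,440
Minimum $3,190: $6,440 meets the minimum, no increase.
Late-return penalty: 25 × $20 = $500
Damages plus late penalty: $6,440 + $500 = $6,940
Costs and fees: 30% of $6,940 = $2,082
Total recovery: $6,940 + $2,082 = $9,022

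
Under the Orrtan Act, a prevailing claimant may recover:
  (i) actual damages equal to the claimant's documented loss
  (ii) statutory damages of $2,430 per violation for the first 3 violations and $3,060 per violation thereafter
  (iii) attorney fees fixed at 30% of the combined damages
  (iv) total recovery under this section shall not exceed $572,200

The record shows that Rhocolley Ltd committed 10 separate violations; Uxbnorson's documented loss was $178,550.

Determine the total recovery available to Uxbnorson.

$269,438

First 3 violations: 3 × $2,430 = $7,290
Remaining violations: (10 − 3) × $3,060 = $21,420
Statutory damages: $7,290 + $21,420 = $28,710
Combined damages: $178,550 + $28,710 = $207,260
Attorney fees: 30% of $207,260 = $62,178
Total before cap: $207,260 + $62,178 = $269,438
Cap at $572,200: $269,438 is within the cap, no reduction.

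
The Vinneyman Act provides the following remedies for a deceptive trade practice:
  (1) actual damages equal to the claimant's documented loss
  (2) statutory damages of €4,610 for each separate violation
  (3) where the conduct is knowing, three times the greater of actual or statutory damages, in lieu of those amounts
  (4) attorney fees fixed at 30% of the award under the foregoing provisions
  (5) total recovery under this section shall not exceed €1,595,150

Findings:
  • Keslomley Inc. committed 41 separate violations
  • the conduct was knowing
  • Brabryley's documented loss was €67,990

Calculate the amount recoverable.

Statutory damages: 41 × €4,610 = €189,010
Greater of actual damages (€67,990) or statutory damages (€189,010): €189,010
Trebled: 3 × €189,010 = €567,030
Attorney fees: 30% of €567,030 = €170,109
Total before cap: €567,030 + €170,109 = €737,139
Cap at €1,595,150: €737,139 is within the cap, no reduction.

€737,139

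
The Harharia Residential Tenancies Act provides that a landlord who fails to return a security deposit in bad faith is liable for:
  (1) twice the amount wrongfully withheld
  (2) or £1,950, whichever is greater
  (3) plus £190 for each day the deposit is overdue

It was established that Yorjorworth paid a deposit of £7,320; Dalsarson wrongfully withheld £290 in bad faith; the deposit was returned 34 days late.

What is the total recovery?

Doubled: 2 × £290 = £580
Minimum £1,950: £580 is below the minimum → £1,950
Late-return penalty: 34 × £190 = £6,460
Damages plus late penalty: £1,950 + £6,460 = £8,410

£8,410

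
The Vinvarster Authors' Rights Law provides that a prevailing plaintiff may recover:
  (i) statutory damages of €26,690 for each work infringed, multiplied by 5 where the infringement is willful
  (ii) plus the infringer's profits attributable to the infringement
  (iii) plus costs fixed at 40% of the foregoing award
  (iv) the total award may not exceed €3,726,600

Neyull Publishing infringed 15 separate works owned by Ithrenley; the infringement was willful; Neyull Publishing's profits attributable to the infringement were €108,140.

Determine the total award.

Statutory damages: 15 × €26,690 = €400,350
Multiplied by 5: 5 × €400,350 = €2,001,750
Combined award: €2,001,750 + €108,140 = €2,109,890
Costs: 40% of €2,109,890 = €843,956
Award plus costs: €2,109,890 + €843,956 = €2,953,846
Cap at €3,726,600: €2,953,846 is within the cap, no reduction.

€2,953,846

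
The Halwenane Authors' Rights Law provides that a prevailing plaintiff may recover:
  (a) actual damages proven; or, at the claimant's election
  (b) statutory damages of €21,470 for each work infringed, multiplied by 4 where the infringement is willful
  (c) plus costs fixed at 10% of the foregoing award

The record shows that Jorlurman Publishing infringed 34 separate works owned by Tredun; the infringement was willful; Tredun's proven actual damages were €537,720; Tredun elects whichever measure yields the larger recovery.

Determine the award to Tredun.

€3,211,912

Statutory damages: 34 × €21,470 = €729,980
Multiplied by 4: 4 × €729,980 = €2,919,920
Greater of actual damages (€537,720) or enhanced statutory damages (€2,919,920): €2,919,920
Costs: 10% of €2,919,920 = €291,992
Award plus costs: €2,919,920 + €291,992 = €3,211,912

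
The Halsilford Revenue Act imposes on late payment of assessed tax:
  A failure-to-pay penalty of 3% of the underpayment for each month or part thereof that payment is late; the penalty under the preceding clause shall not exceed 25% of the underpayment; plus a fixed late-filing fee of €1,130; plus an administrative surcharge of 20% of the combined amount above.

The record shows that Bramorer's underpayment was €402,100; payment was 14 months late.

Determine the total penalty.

Accrued rate: 3% × 14 = 42%, capped at 25% → 25%
Failure-to-pay penalty: 25% of €402,100 = €100,525
Penalty before surcharge: €100,525 + €1,130 = €101,655
Administrative surcharge: 20% of €101,655 = €20,331
Total penalty: €101,655 + €20,331 = €121,986

Penalty: €121,986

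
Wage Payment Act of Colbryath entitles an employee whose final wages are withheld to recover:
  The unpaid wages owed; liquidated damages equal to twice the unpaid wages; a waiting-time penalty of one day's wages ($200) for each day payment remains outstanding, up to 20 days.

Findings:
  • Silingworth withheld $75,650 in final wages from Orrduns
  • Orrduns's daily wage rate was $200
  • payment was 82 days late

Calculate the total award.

$230,950

Doubled: 2 × $75,650 = $151,300
Penalty days: min(82, 20) = 20
Waiting-time penalty: 20 × $200 = $4,000
Total award: $75,650 + $151,300 + $4,000 = $230,950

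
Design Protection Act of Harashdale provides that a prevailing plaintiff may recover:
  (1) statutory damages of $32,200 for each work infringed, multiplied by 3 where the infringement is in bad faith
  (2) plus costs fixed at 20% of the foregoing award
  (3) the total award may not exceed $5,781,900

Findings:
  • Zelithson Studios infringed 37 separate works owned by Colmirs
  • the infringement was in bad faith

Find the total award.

Statutory damages: 37 × $32,200 = $1,191,400
Trebled: 3 × $1,191,400 = $3,574,200
Costs: 20% of $3,574,200 = $714,840
Award plus costs: $3,574,200 + $714,840 = $4,289,040
Cap at $5,781,900: $4,289,040 is within the cap, no reduction.

Award: $4,289,040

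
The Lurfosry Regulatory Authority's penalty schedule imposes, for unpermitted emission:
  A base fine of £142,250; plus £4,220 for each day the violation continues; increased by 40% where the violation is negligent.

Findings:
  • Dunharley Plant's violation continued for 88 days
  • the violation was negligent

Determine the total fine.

£719,054

Per-day component: 88 × £4,220 = £371,360
Base plus per-day: £142,250 + £371,360 = £513,610
Enhancement: 40% of £513,610 = £205,444
Enhanced fine: £513,610 + £205,444 = £719,054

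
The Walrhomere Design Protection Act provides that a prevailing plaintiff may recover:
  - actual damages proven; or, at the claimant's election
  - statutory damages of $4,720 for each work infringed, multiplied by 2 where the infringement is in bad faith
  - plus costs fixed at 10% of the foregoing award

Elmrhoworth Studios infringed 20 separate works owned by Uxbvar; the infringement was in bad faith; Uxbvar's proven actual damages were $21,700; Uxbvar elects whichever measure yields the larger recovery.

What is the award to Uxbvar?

Statutory damages: 20 × $4,720 = $94,400
Doubled: 2 × $94,400 = $188,800
Greater of actual damages ($21,700) or enhanced statutory damages ($188,800): $188,800
Costs: 10% of $188,800 = $18,880
Award plus costs: $188,800 + $18,880 = $207,680

Award: $207,680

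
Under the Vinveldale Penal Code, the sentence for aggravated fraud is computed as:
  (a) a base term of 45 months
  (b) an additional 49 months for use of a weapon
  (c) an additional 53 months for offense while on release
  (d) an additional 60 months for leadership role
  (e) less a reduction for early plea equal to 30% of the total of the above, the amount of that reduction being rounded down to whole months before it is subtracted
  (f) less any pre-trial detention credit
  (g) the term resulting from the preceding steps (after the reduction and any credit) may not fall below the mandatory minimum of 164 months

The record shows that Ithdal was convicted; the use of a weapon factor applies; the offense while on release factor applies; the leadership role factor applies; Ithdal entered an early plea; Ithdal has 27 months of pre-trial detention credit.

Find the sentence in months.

Use of a weapon enhancement: +49 months
Offense while on release enhancement: +53 months
Leadership role enhancement: +60 months
Adjusted term: 45 months + 49 months + 53 months + 60 months = 207 months
Early plea reduction: 30% of 207 months = 62 months (rounded down)
After reduction: 207 − 62 = 145 months
Less pre-trial detention credit: 145 months − 27 months = 118 months
Minimum 164 months: 118 months is below the minimum → 164 months

164 months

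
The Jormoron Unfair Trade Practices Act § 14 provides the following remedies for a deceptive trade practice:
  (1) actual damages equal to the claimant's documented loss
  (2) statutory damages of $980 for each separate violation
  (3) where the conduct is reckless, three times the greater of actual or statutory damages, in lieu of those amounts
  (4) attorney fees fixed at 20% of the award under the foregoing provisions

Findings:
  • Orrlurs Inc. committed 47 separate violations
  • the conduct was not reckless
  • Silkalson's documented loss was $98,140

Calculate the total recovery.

$173,040

Statutory damages: 47 × $980 = $46,060
Conduct not reckless: the in-lieu enhancement does not apply.
Actual plus statutory damages: $98,140 + $46,060 = $144,200
Attorney fees: 20% of $144,200 = $28,840
Total recovery: $144,200 + $28,840 = $173,040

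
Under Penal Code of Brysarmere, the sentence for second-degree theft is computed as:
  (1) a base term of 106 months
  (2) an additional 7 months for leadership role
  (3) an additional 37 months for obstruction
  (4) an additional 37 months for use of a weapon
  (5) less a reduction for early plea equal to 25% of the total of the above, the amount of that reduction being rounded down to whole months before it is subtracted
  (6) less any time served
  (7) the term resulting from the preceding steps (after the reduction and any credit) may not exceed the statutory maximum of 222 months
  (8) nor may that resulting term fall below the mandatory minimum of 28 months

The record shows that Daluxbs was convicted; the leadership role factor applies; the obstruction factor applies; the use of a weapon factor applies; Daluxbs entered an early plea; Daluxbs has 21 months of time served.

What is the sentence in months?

Leadership role enhancement: +7 months
Obstruction enhancement: +37 months
Use of a weapon enhancement: +37 months
Adjusted term: 106 months + 7 months + 37 months + 37 months = 187 months
Early plea reduction: 25% of 187 months = 46 months (rounded down)
After reduction: 187 − 46 = 141 months
Less time served: 141 months − 21 months = 120 months
Cap at 222 months: 120 months is within the cap, no reduction.
Minimum 28 months: 120 months meets the minimum, no increase.

Sentence: 120 months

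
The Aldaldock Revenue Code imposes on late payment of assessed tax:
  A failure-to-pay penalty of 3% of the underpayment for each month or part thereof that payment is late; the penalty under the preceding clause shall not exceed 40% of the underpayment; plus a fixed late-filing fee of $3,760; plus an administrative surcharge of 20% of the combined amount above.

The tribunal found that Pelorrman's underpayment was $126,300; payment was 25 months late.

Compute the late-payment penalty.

Accrued rate: 3% × 25 = 75%, capped at 40% → 40%
Failure-to-pay penalty: 40% of $126,300 = $50,520
Penalty before surcharge: $50,520 + $3,760 = $54,280
Administrative surcharge: 20% of $54,280 = $10,856
Total penalty: $54,280 + $10,856 = $65,136

$65,136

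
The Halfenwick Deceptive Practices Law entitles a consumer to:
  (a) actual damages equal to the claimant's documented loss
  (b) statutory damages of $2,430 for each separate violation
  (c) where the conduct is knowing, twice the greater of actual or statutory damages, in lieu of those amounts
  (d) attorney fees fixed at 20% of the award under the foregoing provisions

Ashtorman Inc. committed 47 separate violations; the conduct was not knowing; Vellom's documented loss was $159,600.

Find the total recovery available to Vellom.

Statutory damages: 47 × $2,430 = $114,210
Conduct not knowing: the in-lieu enhancement does not apply.
Actual plus statutory damages: $159,600 + $114,210 = $273,810
Attorney fees: 20% of $273,810 = $54,762
Total recovery: $273,810 + $54,762 = $328,572

$328,572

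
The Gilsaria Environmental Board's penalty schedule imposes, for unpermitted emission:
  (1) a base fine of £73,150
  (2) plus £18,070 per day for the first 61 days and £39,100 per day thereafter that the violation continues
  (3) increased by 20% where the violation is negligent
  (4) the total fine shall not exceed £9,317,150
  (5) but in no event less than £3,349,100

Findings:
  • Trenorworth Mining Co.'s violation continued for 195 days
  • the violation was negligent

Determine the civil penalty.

£7,697,784

First 61 days: 61 × £18,070 = £1,102,270
Remaining days: (195 − 61) × £39,100 = £5,239,400
Per-day component: £1,102,270 + £5,239,400 = £6,341,670
Base plus per-day: £73,150 + £6,341,670 = £6,414,820
Enhancement: 20% of £6,414,820 = £1,282,964
Enhanced fine: £6,414,820 + £1,282,964 = £7,697,784
Cap at £9,317,150: £7,697,784 is within the cap, no reduction.
Minimum £3,349,100: £7,697,784 meets the minimum, no increase.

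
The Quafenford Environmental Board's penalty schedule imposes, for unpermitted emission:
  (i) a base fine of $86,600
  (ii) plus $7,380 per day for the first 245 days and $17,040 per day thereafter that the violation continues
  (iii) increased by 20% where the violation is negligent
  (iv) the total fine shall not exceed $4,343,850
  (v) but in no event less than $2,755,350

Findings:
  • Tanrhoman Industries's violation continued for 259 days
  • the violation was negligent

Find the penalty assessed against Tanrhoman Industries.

Civil penalty: $2,755,350

First 245 days: 245 × $7,380 = $1,808,100
Remaining days: (259 − 245) × $17,040 = $238,560
Per-day component: $1,808,100 + $238,560 = $2,046,660
Base plus per-day: $86,600 + $2,046,660 = $2,133,260
Enhancement: 20% of $2,133,260 = $426,652
Enhanced fine: $2,133,260 + $426,652 = $2,559,912
Cap at $4,343,850: $2,559,912 is within the cap, no reduction.
Minimum $2,755,350: $2,559,912 is below the minimum → $2,755,350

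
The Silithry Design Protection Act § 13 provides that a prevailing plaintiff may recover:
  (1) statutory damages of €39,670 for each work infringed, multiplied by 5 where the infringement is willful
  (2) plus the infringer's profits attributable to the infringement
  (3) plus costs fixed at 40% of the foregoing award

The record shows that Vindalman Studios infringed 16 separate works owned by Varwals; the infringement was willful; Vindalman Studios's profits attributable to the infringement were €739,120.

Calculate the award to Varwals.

€5,477,808

Statutory damages: 16 × €39,670 = €634,720
Multiplied by 5: 5 × €634,720 = €3,173,600
Combined award: €3,173,600 + €739,120 = €3,912,720
Costs: 40% of €3,912,720 = €1,565,088
Award plus costs: €3,912,720 + €1,565,088 = €5,477,808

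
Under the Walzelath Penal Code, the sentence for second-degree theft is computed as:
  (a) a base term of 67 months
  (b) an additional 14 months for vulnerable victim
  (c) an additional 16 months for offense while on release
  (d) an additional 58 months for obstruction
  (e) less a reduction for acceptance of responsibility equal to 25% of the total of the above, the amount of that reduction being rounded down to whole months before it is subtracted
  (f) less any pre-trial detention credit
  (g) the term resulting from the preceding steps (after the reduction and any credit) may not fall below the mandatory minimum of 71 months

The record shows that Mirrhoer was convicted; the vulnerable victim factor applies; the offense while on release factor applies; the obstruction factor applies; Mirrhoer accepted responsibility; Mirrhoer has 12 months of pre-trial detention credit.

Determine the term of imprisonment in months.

Vulnerable victim enhancement: +14 months
Offense while on release enhancement: +16 months
Obstruction enhancement: +58 months
Adjusted term: 67 months + 14 months + 16 months + 58 months = 155 months
Acceptance of responsibility reduction: 25% of 155 months = 38 months (rounded down)
After reduction: 155 − 38 = 117 months
Less pre-trial detention credit: 117 months − 12 months = 105 months
Minimum 71 months: 105 months meets the minimum, no increase.

105 months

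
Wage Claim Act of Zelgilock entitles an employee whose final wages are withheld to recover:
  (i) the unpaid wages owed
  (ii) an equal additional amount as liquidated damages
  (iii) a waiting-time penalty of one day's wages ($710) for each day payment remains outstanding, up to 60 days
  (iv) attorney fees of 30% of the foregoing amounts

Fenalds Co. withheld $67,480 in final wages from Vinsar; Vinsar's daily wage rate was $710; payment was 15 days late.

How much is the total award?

Liquidated damages (equal amount): $67,480
Penalty days: min(15, 60) = 15
Waiting-time penalty: 15 × $710 = $10,650
Subtotal: $67,480 + $67,480 + $10,650 = $145,610
Attorney fees: 30% of $145,610 = $43,683
Total award: $145,610 + $43,683 = $189,293

Total award: $189,293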